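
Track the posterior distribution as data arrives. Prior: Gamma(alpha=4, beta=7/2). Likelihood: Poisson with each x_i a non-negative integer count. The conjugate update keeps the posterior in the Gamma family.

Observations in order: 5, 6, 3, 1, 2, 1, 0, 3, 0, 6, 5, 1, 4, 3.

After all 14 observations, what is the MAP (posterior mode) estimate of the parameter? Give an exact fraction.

obs 1: x=5 → posterior Gamma(9, 9/2)
obs 2: x=6 → posterior Gamma(15, 11/2)
obs 3: x=3 → posterior Gamma(18, 13/2)
obs 4: x=1 → posterior Gamma(19, 15/2)
obs 5: x=2 → posterior Gamma(21, 17/2)
obs 6: x=1 → posterior Gamma(22, 19/2)
obs 7: x=0 → posterior Gamma(22, 21/2)
obs 8: x=3 → posterior Gamma(25, 23/2)
obs 9: x=0 → posterior Gamma(25, 25/2)
obs 10: x=6 → posterior Gamma(31, 27/2)
obs 11: x=5 → posterior Gamma(36, 29/2)
obs 12: x=1 → posterior Gamma(37, 31/2)
obs 13: x=4 → posterior Gamma(41, 33/2)
obs 14: x=3 → posterior Gamma(44, 35/2)

86/35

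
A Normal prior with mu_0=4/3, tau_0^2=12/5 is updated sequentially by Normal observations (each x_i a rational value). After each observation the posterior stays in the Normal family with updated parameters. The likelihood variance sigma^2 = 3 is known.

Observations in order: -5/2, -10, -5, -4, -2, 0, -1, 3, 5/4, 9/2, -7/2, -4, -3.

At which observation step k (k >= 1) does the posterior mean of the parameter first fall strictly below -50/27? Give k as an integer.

k = 2

obs 1: x=-5/2 → posterior Normal(-10/27, 4/3)
obs 2: x=-10 → posterior Normal(-10/3, 12/13)
obs 3: x=-5 → posterior Normal(-190/51, 12/17)
obs 4: x=-4 → posterior Normal(-34/9, 4/7)
obs 5: x=-2 → posterior Normal(-262/75, 12/25)
obs 6: x=0 → posterior Normal(-262/87, 12/29)
obs 7: x=-1 → posterior Normal(-274/99, 4/11)
obs 8: x=3 → posterior Normal(-238/111, 12/37)
obs 9: x=5/4 → posterior Normal(-223/123, 12/41)
obs 10: x=9/2 → posterior Normal(-169/135, 4/15)
obs 11: x=-7/2 → posterior Normal(-211/147, 12/49)
obs 12: x=-4 → posterior Normal(-259/159, 12/53)
obs 13: x=-3 → posterior Normal(-295/171, 4/19)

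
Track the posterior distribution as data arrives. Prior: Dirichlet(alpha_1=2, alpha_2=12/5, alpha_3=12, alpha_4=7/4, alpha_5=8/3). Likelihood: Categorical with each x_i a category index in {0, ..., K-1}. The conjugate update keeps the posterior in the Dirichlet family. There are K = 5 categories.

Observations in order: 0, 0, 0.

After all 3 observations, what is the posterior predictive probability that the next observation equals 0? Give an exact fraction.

300/1429

obs 1: x=0 → posterior Dirichlet(3, 12/5, 12, 7/4, 8/3)
obs 2: x=0 → posterior Dirichlet(4, 12/5, 12, 7/4, 8/3)
obs 3: x=0 → posterior Dirichlet(5, 12/5, 12, 7/4, 8/3)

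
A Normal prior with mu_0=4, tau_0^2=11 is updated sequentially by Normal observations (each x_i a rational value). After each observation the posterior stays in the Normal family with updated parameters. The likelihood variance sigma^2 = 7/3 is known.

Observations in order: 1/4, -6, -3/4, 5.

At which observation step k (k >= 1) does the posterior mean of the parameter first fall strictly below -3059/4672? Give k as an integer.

obs 1: x=1/4 → posterior Normal(29/32, 77/40)
obs 2: x=-6 → posterior Normal(-647/292, 77/73)
obs 3: x=-3/4 → posterior Normal(-373/212, 77/106)
obs 4: x=5 → posterior Normal(-43/278, 77/139)

k = 2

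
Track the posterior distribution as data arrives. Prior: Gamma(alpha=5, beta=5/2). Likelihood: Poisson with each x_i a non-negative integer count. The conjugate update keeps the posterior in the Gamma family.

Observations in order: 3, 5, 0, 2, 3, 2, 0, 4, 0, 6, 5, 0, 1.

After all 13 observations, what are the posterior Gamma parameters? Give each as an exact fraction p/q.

alpha=36, beta=31/2

obs 1: x=3 → posterior Gamma(8, 7/2)
obs 2: x=5 → posterior Gamma(13, 9/2)
obs 3: x=0 → posterior Gamma(13, 11/2)
obs 4: x=2 → posterior Gamma(15, 13/2)
obs 5: x=3 → posterior Gamma(18, 15/2)
obs 6: x=2 → posterior Gamma(20, 17/2)
obs 7: x=0 → posterior Gamma(20, 19/2)
obs 8: x=4 → posterior Gamma(24, 21/2)
obs 9: x=0 → posterior Gamma(24, 23/2)
obs 10: x=6 → posterior Gamma(30, 25/2)
obs 11: x=5 → posterior Gamma(35, 27/2)
obs 12: x=0 → posterior Gamma(35, 29/2)
obs 13: x=1 → posterior Gamma(36, 31/2)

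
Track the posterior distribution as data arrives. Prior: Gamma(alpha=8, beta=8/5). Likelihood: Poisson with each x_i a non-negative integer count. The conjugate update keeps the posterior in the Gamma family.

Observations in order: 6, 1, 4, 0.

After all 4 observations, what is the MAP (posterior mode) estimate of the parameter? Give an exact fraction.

45/14

obs 1: x=6 → posterior Gamma(14, 13/5)
obs 2: x=1 → posterior Gamma(15, 18/5)
obs 3: x=4 → posterior Gamma(19, 23/5)
obs 4: x=0 → posterior Gamma(19, 28/5)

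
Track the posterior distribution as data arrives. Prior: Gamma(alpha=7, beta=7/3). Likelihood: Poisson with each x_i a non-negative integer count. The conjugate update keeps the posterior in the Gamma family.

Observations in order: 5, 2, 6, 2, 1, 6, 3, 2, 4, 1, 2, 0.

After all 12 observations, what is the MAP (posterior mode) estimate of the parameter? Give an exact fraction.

120/43

obs 1: x=5 → posterior Gamma(12, 10/3)
obs 2: x=2 → posterior Gamma(14, 13/3)
obs 3: x=6 → posterior Gamma(20, 16/3)
obs 4: x=2 → posterior Gamma(22, 19/3)
obs 5: x=1 → posterior Gamma(23, 22/3)
obs 6: x=6 → posterior Gamma(29, 25/3)
obs 7: x=3 → posterior Gamma(32, 28/3)
obs 8: x=2 → posterior Gamma(34, 31/3)
obs 9: x=4 → posterior Gamma(38, 34/3)
obs 10: x=1 → posterior Gamma(39, 37/3)
obs 11: x=2 → posterior Gamma(41, 40/3)
obs 12: x=0 → posterior Gamma(41, 43/3)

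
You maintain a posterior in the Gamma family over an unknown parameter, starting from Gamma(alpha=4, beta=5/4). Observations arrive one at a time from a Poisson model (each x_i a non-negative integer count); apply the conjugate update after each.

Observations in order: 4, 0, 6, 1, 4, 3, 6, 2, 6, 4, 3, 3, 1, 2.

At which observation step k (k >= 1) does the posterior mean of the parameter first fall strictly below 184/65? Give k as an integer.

obs 1: x=4 → posterior Gamma(8, 9/4)
obs 2: x=0 → posterior Gamma(8, 13/4)
obs 3: x=6 → posterior Gamma(14, 17/4)
obs 4: x=1 → posterior Gamma(15, 21/4)
obs 5: x=4 → posterior Gamma(19, 25/4)
obs 6: x=3 → posterior Gamma(22, 29/4)
obs 7: x=6 → posterior Gamma(28, 33/4)
obs 8: x=2 → posterior Gamma(30, 37/4)
obs 9: x=6 → posterior Gamma(36, 41/4)
obs 10: x=4 → posterior Gamma(40, 45/4)
obs 11: x=3 → posterior Gamma(43, 49/4)
obs 12: x=3 → posterior Gamma(46, 53/4)
obs 13: x=1 → posterior Gamma(47, 57/4)
obs 14: x=2 → posterior Gamma(49, 61/4)

k = 2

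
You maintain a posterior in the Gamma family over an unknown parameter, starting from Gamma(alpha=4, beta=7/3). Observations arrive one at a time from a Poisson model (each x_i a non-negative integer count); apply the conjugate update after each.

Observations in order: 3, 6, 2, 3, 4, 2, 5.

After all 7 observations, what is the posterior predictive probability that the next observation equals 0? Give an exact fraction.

obs 1: x=3 → posterior Gamma(7, 10/3)
obs 2: x=6 → posterior Gamma(13, 13/3)
obs 3: x=2 → posterior Gamma(15, 16/3)
obs 4: x=3 → posterior Gamma(18, 19/3)
obs 5: x=4 → posterior Gamma(22, 22/3)
obs 6: x=2 → posterior Gamma(24, 25/3)
obs 7: x=5 → posterior Gamma(29, 28/3)

928074647171094496152036391094208962756608/17761887753093897979823770061456102763834271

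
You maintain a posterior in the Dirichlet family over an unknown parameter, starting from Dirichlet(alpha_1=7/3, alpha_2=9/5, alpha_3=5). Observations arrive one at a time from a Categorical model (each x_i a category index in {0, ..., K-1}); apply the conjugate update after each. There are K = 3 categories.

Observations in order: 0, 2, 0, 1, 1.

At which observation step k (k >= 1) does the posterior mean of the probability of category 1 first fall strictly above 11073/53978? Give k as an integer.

obs 1: x=0 → posterior Dirichlet(10/3, 9/5, 5)
obs 2: x=2 → posterior Dirichlet(10/3, 9/5, 6)
obs 3: x=0 → posterior Dirichlet(13/3, 9/5, 6)
obs 4: x=1 → posterior Dirichlet(13/3, 14/5, 6)
obs 5: x=1 → posterior Dirichlet(13/3, 19/5, 6)

k = 4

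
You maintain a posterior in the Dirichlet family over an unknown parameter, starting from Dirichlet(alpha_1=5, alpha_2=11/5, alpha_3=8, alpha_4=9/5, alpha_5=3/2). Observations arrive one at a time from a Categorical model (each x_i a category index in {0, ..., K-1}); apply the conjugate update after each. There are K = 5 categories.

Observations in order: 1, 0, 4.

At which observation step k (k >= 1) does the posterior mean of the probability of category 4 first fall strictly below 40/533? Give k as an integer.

k = 2

obs 1: x=1 → posterior Dirichlet(5, 16/5, 8, 9/5, 3/2)
obs 2: x=0 → posterior Dirichlet(6, 16/5, 8, 9/5, 3/2)
obs 3: x=4 → posterior Dirichlet(6, 16/5, 8, 9/5, 5/2)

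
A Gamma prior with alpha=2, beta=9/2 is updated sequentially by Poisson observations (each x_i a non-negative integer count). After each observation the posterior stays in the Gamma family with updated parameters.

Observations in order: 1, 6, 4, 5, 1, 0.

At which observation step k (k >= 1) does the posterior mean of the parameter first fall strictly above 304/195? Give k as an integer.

obs 1: x=1 → posterior Gamma(3, 11/2)
obs 2: x=6 → posterior Gamma(9, 13/2)
obs 3: x=4 → posterior Gamma(13, 15/2)
obs 4: x=5 → posterior Gamma(18, 17/2)
obs 5: x=1 → posterior Gamma(19, 19/2)
obs 6: x=0 → posterior Gamma(19, 21/2)

k = 3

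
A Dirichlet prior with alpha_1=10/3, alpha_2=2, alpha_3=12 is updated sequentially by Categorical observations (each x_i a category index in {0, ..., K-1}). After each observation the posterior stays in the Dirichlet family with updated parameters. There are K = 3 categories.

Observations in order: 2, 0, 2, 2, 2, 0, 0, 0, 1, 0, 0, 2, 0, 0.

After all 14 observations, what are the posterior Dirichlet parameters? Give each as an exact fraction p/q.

alpha_1=34/3, alpha_2=3, alpha_3=17

obs 1: x=2 → posterior Dirichlet(10/3, 2, 13)
obs 2: x=0 → posterior Dirichlet(13/3, 2, 13)
obs 3: x=2 → posterior Dirichlet(13/3, 2, 14)
obs 4: x=2 → posterior Dirichlet(13/3, 2, 15)
obs 5: x=2 → posterior Dirichlet(13/3, 2, 16)
obs 6: x=0 → posterior Dirichlet(16/3, 2, 16)
obs 7: x=0 → posterior Dirichlet(19/3, 2, 16)
obs 8: x=0 → posterior Dirichlet(22/3, 2, 16)
obs 9: x=1 → posterior Dirichlet(22/3, 3, 16)
obs 10: x=0 → posterior Dirichlet(25/3, 3, 16)
obs 11: x=0 → posterior Dirichlet(28/3, 3, 16)
obs 12: x=2 → posterior Dirichlet(28/3, 3, 17)
obs 13: x=0 → posterior Dirichlet(31/3, 3, 17)
obs 14: x=0 → posterior Dirichlet(34/3, 3, 17)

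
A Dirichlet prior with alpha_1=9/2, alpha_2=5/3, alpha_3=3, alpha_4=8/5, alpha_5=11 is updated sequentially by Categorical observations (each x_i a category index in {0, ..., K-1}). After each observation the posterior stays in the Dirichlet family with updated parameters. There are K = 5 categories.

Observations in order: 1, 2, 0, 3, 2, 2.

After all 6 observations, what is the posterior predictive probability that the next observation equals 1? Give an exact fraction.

obs 1: x=1 → posterior Dirichlet(9/2, 8/3, 3, 8/5, 11)
obs 2: x=2 → posterior Dirichlet(9/2, 8/3, 4, 8/5, 11)
obs 3: x=0 → posterior Dirichlet(11/2, 8/3, 4, 8/5, 11)
obs 4: x=3 → posterior Dirichlet(11/2, 8/3, 4, 13/5, 11)
obs 5: x=2 → posterior Dirichlet(11/2, 8/3, 5, 13/5, 11)
obs 6: x=2 → posterior Dirichlet(11/2, 8/3, 6, 13/5, 11)

80/833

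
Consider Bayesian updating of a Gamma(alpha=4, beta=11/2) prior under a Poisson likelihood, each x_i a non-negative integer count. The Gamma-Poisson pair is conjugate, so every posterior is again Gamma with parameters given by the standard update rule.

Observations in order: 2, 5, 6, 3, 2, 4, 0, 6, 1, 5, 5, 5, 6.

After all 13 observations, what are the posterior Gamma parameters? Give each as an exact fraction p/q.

alpha=54, beta=37/2

obs 1: x=2 → posterior Gamma(6, 13/2)
obs 2: x=5 → posterior Gamma(11, 15/2)
obs 3: x=6 → posterior Gamma(17, 17/2)
obs 4: x=3 → posterior Gamma(20, 19/2)
obs 5: x=2 → posterior Gamma(22, 21/2)
obs 6: x=4 → posterior Gamma(26, 23/2)
obs 7: x=0 → posterior Gamma(26, 25/2)
obs 8: x=6 → posterior Gamma(32, 27/2)
obs 9: x=1 → posterior Gamma(33, 29/2)
obs 10: x=5 → posterior Gamma(38, 31/2)
obs 11: x=5 → posterior Gamma(43, 33/2)
obs 12: x=5 → posterior Gamma(48, 35/2)
obs 13: x=6 → posterior Gamma(54, 37/2)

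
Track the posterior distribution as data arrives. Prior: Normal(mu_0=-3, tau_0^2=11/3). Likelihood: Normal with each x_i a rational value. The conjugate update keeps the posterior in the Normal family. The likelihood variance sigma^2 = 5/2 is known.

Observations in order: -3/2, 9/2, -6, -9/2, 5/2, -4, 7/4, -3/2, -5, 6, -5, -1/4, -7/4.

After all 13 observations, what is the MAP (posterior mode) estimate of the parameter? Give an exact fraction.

obs 1: x=-3/2 → posterior Normal(-78/37, 55/37)
obs 2: x=9/2 → posterior Normal(21/59, 55/59)
obs 3: x=-6 → posterior Normal(-37/27, 55/81)
obs 4: x=-9/2 → posterior Normal(-210/103, 55/103)
obs 5: x=5/2 → posterior Normal(-31/25, 11/25)
obs 6: x=-4 → posterior Normal(-81/49, 55/147)
obs 7: x=7/4 → posterior Normal(-409/338, 55/169)
obs 8: x=-3/2 → posterior Normal(-475/382, 55/191)
obs 9: x=-5 → posterior Normal(-695/426, 55/213)
obs 10: x=6 → posterior Normal(-431/470, 11/47)
obs 11: x=-5 → posterior Normal(-651/514, 55/257)
obs 12: x=-1/4 → posterior Normal(-331/279, 55/279)
obs 13: x=-7/4 → posterior Normal(-739/602, 55/301)

-739/602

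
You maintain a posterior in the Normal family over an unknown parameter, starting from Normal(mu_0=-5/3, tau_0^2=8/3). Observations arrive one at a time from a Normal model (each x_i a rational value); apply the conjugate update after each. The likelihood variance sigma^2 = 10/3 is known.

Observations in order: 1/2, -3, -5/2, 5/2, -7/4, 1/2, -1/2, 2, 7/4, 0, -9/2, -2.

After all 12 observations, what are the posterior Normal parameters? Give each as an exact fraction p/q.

mu_0=-109/159, tau_0^2=40/159

obs 1: x=1/2 → posterior Normal(-19/27, 40/27)
obs 2: x=-3 → posterior Normal(-55/39, 40/39)
obs 3: x=-5/2 → posterior Normal(-5/3, 40/51)
obs 4: x=5/2 → posterior Normal(-55/63, 40/63)
obs 5: x=-7/4 → posterior Normal(-76/75, 8/15)
obs 6: x=1/2 → posterior Normal(-70/87, 40/87)
obs 7: x=-1/2 → posterior Normal(-76/99, 40/99)
obs 8: x=2 → posterior Normal(-52/111, 40/111)
obs 9: x=7/4 → posterior Normal(-31/123, 40/123)
obs 10: x=0 → posterior Normal(-31/135, 8/27)
obs 11: x=-9/2 → posterior Normal(-85/147, 40/147)
obs 12: x=-2 → posterior Normal(-109/159, 40/159)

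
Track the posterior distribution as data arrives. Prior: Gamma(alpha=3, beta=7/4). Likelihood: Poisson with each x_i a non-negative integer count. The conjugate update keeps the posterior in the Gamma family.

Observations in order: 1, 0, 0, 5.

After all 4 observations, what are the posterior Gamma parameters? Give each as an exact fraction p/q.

alpha=9, beta=23/4

obs 1: x=1 → posterior Gamma(4, 11/4)
obs 2: x=0 → posterior Gamma(4, 15/4)
obs 3: x=0 → posterior Gamma(4, 19/4)
obs 4: x=5 → posterior Gamma(9, 23/4)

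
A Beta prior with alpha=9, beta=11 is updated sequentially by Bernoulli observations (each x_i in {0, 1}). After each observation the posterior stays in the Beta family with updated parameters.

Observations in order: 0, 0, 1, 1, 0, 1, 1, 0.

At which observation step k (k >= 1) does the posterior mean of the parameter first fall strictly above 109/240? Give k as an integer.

obs 1: x=0 → posterior Beta(9, 12)
obs 2: x=0 → posterior Beta(9, 13)
obs 3: x=1 → posterior Beta(10, 13)
obs 4: x=1 → posterior Beta(11, 13)
obs 5: x=0 → posterior Beta(11, 14)
obs 6: x=1 → posterior Beta(12, 14)
obs 7: x=1 → posterior Beta(13, 14)
obs 8: x=0 → posterior Beta(13, 15)

k = 4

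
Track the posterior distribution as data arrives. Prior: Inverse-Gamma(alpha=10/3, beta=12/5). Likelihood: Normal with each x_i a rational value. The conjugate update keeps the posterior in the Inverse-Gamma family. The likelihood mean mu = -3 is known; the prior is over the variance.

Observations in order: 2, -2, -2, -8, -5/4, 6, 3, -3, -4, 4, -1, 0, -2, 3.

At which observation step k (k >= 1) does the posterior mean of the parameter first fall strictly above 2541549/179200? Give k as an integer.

obs 1: x=2 → posterior Inverse-Gamma(23/6, 149/10)
obs 2: x=-2 → posterior Inverse-Gamma(13/3, 77/5)
obs 3: x=-2 → posterior Inverse-Gamma(29/6, 159/10)
obs 4: x=-8 → posterior Inverse-Gamma(16/3, 142/5)
obs 5: x=-5/4 → posterior Inverse-Gamma(35/6, 4789/160)
obs 6: x=6 → posterior Inverse-Gamma(19/3, 11269/160)
obs 7: x=3 → posterior Inverse-Gamma(41/6, 14149/160)
obs 8: x=-3 → posterior Inverse-Gamma(22/3, 14149/160)
obs 9: x=-4 → posterior Inverse-Gamma(47/6, 14229/160)
obs 10: x=4 → posterior Inverse-Gamma(25/3, 18149/160)
obs 11: x=-1 → posterior Inverse-Gamma(53/6, 18469/160)
obs 12: x=0 → posterior Inverse-Gamma(28/3, 19189/160)
obs 13: x=-2 → posterior Inverse-Gamma(59/6, 19269/160)
obs 14: x=3 → posterior Inverse-Gamma(31/3, 22149/160)

k = 7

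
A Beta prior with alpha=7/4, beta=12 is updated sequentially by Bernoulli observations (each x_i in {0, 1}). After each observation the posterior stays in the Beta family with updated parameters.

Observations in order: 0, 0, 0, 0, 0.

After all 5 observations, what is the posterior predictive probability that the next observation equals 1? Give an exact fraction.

7/75

obs 1: x=0 → posterior Beta(7/4, 13)
obs 2: x=0 → posterior Beta(7/4, 14)
obs 3: x=0 → posterior Beta(7/4, 15)
obs 4: x=0 → posterior Beta(7/4, 16)
obs 5: x=0 → posterior Beta(7/4, 17)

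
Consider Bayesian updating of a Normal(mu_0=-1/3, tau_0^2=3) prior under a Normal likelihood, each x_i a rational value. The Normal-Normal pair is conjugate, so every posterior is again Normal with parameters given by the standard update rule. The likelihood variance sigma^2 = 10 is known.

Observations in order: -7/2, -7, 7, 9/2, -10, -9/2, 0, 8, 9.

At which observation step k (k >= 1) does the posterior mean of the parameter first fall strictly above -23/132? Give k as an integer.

k = 4

obs 1: x=-7/2 → posterior Normal(-83/78, 30/13)
obs 2: x=-7 → posterior Normal(-209/96, 15/8)
obs 3: x=7 → posterior Normal(-83/114, 30/19)
obs 4: x=9/2 → posterior Normal(-1/66, 15/11)
obs 5: x=-10 → posterior Normal(-91/75, 6/5)
obs 6: x=-9/2 → posterior Normal(-263/168, 15/14)
obs 7: x=0 → posterior Normal(-263/186, 30/31)
obs 8: x=8 → posterior Normal(-7/12, 15/17)
obs 9: x=9 → posterior Normal(43/222, 30/37)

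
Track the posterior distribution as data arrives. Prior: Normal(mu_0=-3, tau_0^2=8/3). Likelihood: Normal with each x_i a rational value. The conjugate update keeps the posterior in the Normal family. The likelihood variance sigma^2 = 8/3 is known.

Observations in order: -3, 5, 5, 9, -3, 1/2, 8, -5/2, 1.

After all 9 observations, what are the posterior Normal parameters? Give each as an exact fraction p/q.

obs 1: x=-3 → posterior Normal(-3, 4/3)
obs 2: x=5 → posterior Normal(-1/3, 8/9)
obs 3: x=5 → posterior Normal(1, 2/3)
obs 4: x=9 → posterior Normal(13/5, 8/15)
obs 5: x=-3 → posterior Normal(5/3, 4/9)
obs 6: x=1/2 → posterior Normal(3/2, 8/21)
obs 7: x=8 → posterior Normal(37/16, 1/3)
obs 8: x=-5/2 → posterior Normal(16/9, 8/27)
obs 9: x=1 → posterior Normal(17/10, 4/15)

mu_0=17/10, tau_0^2=4/15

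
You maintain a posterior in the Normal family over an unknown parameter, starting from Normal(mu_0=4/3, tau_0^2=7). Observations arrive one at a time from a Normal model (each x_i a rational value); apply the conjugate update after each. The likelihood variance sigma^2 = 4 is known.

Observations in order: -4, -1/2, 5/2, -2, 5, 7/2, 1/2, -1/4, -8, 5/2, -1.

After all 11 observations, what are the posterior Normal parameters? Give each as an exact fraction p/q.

mu_0=-83/972, tau_0^2=28/81

obs 1: x=-4 → posterior Normal(-68/33, 28/11)
obs 2: x=-1/2 → posterior Normal(-157/108, 14/9)
obs 3: x=5/2 → posterior Normal(-26/75, 28/25)
obs 4: x=-2 → posterior Normal(-17/24, 7/8)
obs 5: x=5 → posterior Normal(37/117, 28/39)
obs 6: x=7/2 → posterior Normal(221/276, 14/23)
obs 7: x=1/2 → posterior Normal(121/159, 28/53)
obs 8: x=-1/4 → posterior Normal(463/720, 7/15)
obs 9: x=-8 → posterior Normal(-209/804, 28/67)
obs 10: x=5/2 → posterior Normal(1/888, 14/37)
obs 11: x=-1 → posterior Normal(-83/972, 28/81)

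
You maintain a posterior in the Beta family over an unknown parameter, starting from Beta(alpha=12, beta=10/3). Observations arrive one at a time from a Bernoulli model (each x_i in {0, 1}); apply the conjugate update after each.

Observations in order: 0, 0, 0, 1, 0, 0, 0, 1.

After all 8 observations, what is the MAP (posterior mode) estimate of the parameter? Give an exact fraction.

39/64

obs 1: x=0 → posterior Beta(12, 13/3)
obs 2: x=0 → posterior Beta(12, 16/3)
obs 3: x=0 → posterior Beta(12, 19/3)
obs 4: x=1 → posterior Beta(13, 19/3)
obs 5: x=0 → posterior Beta(13, 22/3)
obs 6: x=0 → posterior Beta(13, 25/3)
obs 7: x=0 → posterior Beta(13, 28/3)
obs 8: x=1 → posterior Beta(14, 28/3)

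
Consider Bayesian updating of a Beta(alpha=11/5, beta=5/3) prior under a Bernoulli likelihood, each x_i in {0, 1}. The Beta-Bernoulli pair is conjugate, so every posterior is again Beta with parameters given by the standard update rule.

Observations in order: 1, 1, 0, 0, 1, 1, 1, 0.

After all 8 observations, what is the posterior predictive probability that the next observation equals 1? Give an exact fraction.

obs 1: x=1 → posterior Beta(16/5, 5/3)
obs 2: x=1 → posterior Beta(21/5, 5/3)
obs 3: x=0 → posterior Beta(21/5, 8/3)
obs 4: x=0 → posterior Beta(21/5, 11/3)
obs 5: x=1 → posterior Beta(26/5, 11/3)
obs 6: x=1 → posterior Beta(31/5, 11/3)
obs 7: x=1 → posterior Beta(36/5, 11/3)
obs 8: x=0 → posterior Beta(36/5, 14/3)

54/89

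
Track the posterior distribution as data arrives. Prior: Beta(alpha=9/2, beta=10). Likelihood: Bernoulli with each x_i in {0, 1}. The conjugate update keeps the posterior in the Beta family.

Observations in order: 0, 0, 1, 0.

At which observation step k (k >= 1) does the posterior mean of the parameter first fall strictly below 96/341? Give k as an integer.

k = 2

obs 1: x=0 → posterior Beta(9/2, 11)
obs 2: x=0 → posterior Beta(9/2, 12)
obs 3: x=1 → posterior Beta(11/2, 12)
obs 4: x=0 → posterior Beta(11/2, 13)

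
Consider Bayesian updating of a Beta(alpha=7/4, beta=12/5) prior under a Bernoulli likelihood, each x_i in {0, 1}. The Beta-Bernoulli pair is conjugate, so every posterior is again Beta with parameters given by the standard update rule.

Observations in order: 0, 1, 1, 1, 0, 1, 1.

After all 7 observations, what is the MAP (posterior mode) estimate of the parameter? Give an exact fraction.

115/183

obs 1: x=0 → posterior Beta(7/4, 17/5)
obs 2: x=1 → posterior Beta(11/4, 17/5)
obs 3: x=1 → posterior Beta(15/4, 17/5)
obs 4: x=1 → posterior Beta(19/4, 17/5)
obs 5: x=0 → posterior Beta(19/4, 22/5)
obs 6: x=1 → posterior Beta(23/4, 22/5)
obs 7: x=1 → posterior Beta(27/4, 22/5)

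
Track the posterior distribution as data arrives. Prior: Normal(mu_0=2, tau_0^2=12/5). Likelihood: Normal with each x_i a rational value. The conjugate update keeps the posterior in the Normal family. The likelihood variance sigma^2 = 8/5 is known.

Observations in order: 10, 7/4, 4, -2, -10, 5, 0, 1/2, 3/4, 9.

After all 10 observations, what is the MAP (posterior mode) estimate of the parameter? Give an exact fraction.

61/32

obs 1: x=10 → posterior Normal(34/5, 24/25)
obs 2: x=7/4 → posterior Normal(157/32, 3/5)
obs 3: x=4 → posterior Normal(205/44, 24/55)
obs 4: x=-2 → posterior Normal(181/56, 12/35)
obs 5: x=-10 → posterior Normal(61/68, 24/85)
obs 6: x=5 → posterior Normal(121/80, 6/25)
obs 7: x=0 → posterior Normal(121/92, 24/115)
obs 8: x=1/2 → posterior Normal(127/104, 12/65)
obs 9: x=3/4 → posterior Normal(34/29, 24/145)
obs 10: x=9 → posterior Normal(61/32, 3/20)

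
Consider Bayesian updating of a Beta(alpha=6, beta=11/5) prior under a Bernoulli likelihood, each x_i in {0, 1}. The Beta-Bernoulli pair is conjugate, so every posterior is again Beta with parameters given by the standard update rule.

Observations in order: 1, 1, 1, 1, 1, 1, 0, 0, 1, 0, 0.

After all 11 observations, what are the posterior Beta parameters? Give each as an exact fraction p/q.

obs 1: x=1 → posterior Beta(7, 11/5)
obs 2: x=1 → posterior Beta(8, 11/5)
obs 3: x=1 → posterior Beta(9, 11/5)
obs 4: x=1 → posterior Beta(10, 11/5)
obs 5: x=1 → posterior Beta(11, 11/5)
obs 6: x=1 → posterior Beta(12, 11/5)
obs 7: x=0 → posterior Beta(12, 16/5)
obs 8: x=0 → posterior Beta(12, 21/5)
obs 9: x=1 → posterior Beta(13, 21/5)
obs 10: x=0 → posterior Beta(13, 26/5)
obs 11: x=0 → posterior Beta(13, 31/5)

alpha=13, beta=31/5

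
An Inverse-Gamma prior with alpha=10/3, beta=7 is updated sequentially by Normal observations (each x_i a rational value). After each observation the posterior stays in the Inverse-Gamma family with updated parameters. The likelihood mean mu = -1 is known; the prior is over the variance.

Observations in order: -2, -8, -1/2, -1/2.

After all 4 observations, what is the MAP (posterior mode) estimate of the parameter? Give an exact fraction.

387/76

obs 1: x=-2 → posterior Inverse-Gamma(23/6, 15/2)
obs 2: x=-8 → posterior Inverse-Gamma(13/3, 32)
obs 3: x=-1/2 → posterior Inverse-Gamma(29/6, 257/8)
obs 4: x=-1/2 → posterior Inverse-Gamma(16/3, 129/4)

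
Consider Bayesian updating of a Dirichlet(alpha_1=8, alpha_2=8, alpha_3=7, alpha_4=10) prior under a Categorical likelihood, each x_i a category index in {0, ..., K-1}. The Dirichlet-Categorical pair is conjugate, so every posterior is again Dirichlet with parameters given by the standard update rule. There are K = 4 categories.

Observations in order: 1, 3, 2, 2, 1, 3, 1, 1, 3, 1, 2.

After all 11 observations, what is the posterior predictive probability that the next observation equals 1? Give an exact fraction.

13/44

obs 1: x=1 → posterior Dirichlet(8, 9, 7, 10)
obs 2: x=3 → posterior Dirichlet(8, 9, 7, 11)
obs 3: x=2 → posterior Dirichlet(8, 9, 8, 11)
obs 4: x=2 → posterior Dirichlet(8, 9, 9, 11)
obs 5: x=1 → posterior Dirichlet(8, 10, 9, 11)
obs 6: x=3 → posterior Dirichlet(8, 10, 9, 12)
obs 7: x=1 → posterior Dirichlet(8, 11, 9, 12)
obs 8: x=1 → posterior Dirichlet(8, 12, 9, 12)
obs 9: x=3 → posterior Dirichlet(8, 12, 9, 13)
obs 10: x=1 → posterior Dirichlet(8, 13, 9, 13)
obs 11: x=2 → posterior Dirichlet(8, 13, 10, 13)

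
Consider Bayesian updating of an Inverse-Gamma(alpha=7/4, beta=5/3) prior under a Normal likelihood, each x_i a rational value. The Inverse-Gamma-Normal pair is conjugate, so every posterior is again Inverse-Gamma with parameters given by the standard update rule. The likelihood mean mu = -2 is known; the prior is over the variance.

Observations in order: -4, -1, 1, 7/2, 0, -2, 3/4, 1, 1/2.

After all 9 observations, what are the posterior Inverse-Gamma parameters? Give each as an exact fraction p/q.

alpha=25/4, beta=3571/96

obs 1: x=-4 → posterior Inverse-Gamma(9/4, 11/3)
obs 2: x=-1 → posterior Inverse-Gamma(11/4, 25/6)
obs 3: x=1 → posterior Inverse-Gamma(13/4, 26/3)
obs 4: x=7/2 → posterior Inverse-Gamma(15/4, 571/24)
obs 5: x=0 → posterior Inverse-Gamma(17/4, 619/24)
obs 6: x=-2 → posterior Inverse-Gamma(19/4, 619/24)
obs 7: x=3/4 → posterior Inverse-Gamma(21/4, 2839/96)
obs 8: x=1 → posterior Inverse-Gamma(23/4, 3271/96)
obs 9: x=1/2 → posterior Inverse-Gamma(25/4, 3571/96)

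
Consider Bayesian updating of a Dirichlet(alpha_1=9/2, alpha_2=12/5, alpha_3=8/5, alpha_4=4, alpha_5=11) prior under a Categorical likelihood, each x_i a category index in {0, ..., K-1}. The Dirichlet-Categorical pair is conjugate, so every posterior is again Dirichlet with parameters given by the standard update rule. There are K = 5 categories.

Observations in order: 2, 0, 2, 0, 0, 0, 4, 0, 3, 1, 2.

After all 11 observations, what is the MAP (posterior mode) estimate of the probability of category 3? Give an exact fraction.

8/59

obs 1: x=2 → posterior Dirichlet(9/2, 12/5, 13/5, 4, 11)
obs 2: x=0 → posterior Dirichlet(11/2, 12/5, 13/5, 4, 11)
obs 3: x=2 → posterior Dirichlet(11/2, 12/5, 18/5, 4, 11)
obs 4: x=0 → posterior Dirichlet(13/2, 12/5, 18/5, 4, 11)
obs 5: x=0 → posterior Dirichlet(15/2, 12/5, 18/5, 4, 11)
obs 6: x=0 → posterior Dirichlet(17/2, 12/5, 18/5, 4, 11)
obs 7: x=4 → posterior Dirichlet(17/2, 12/5, 18/5, 4, 12)
obs 8: x=0 → posterior Dirichlet(19/2, 12/5, 18/5, 4, 12)
obs 9: x=3 → posterior Dirichlet(19/2, 12/5, 18/5, 5, 12)
obs 10: x=1 → posterior Dirichlet(19/2, 17/5, 18/5, 5, 12)
obs 11: x=2 → posterior Dirichlet(19/2, 17/5, 23/5, 5, 12)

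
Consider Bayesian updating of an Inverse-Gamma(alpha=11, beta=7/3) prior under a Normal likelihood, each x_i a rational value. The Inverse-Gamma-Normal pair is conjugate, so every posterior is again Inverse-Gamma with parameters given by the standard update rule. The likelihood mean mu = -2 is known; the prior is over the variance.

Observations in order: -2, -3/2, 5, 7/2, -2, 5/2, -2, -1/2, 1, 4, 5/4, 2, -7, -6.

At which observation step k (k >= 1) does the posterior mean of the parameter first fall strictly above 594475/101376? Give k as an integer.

obs 1: x=-2 → posterior Inverse-Gamma(23/2, 7/3)
obs 2: x=-3/2 → posterior Inverse-Gamma(12, 59/24)
obs 3: x=5 → posterior Inverse-Gamma(25/2, 647/24)
obs 4: x=7/2 → posterior Inverse-Gamma(13, 505/12)
obs 5: x=-2 → posterior Inverse-Gamma(27/2, 505/12)
obs 6: x=5/2 → posterior Inverse-Gamma(14, 1253/24)
obs 7: x=-2 → posterior Inverse-Gamma(29/2, 1253/24)
obs 8: x=-1/2 → posterior Inverse-Gamma(15, 160/3)
obs 9: x=1 → posterior Inverse-Gamma(31/2, 347/6)
obs 10: x=4 → posterior Inverse-Gamma(16, 455/6)
obs 11: x=5/4 → posterior Inverse-Gamma(33/2, 7787/96)
obs 12: x=2 → posterior Inverse-Gamma(17, 8555/96)
obs 13: x=-7 → posterior Inverse-Gamma(35/2, 9755/96)
obs 14: x=-6 → posterior Inverse-Gamma(18, 10523/96)

k = 13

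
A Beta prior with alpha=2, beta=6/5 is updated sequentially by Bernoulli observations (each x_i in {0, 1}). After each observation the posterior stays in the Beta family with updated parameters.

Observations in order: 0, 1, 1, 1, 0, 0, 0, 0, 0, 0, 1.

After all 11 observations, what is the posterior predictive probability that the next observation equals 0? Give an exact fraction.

obs 1: x=0 → posterior Beta(2, 11/5)
obs 2: x=1 → posterior Beta(3, 11/5)
obs 3: x=1 → posterior Beta(4, 11/5)
obs 4: x=1 → posterior Beta(5, 11/5)
obs 5: x=0 → posterior Beta(5, 16/5)
obs 6: x=0 → posterior Beta(5, 21/5)
obs 7: x=0 → posterior Beta(5, 26/5)
obs 8: x=0 → posterior Beta(5, 31/5)
obs 9: x=0 → posterior Beta(5, 36/5)
obs 10: x=0 → posterior Beta(5, 41/5)
obs 11: x=1 → posterior Beta(6, 41/5)

41/71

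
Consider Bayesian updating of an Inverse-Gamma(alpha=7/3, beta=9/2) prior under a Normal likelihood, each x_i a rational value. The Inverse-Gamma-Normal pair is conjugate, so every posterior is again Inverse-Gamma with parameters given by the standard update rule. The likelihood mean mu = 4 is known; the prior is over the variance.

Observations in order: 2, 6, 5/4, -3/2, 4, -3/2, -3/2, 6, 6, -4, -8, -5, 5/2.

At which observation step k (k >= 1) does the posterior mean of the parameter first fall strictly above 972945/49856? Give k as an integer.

k = 11

obs 1: x=2 → posterior Inverse-Gamma(17/6, 13/2)
obs 2: x=6 → posterior Inverse-Gamma(10/3, 17/2)
obs 3: x=5/4 → posterior Inverse-Gamma(23/6, 393/32)
obs 4: x=-3/2 → posterior Inverse-Gamma(13/3, 877/32)
obs 5: x=4 → posterior Inverse-Gamma(29/6, 877/32)
obs 6: x=-3/2 → posterior Inverse-Gamma(16/3, 1361/32)
obs 7: x=-3/2 → posterior Inverse-Gamma(35/6, 1845/32)
obs 8: x=6 → posterior Inverse-Gamma(19/3, 1909/32)
obs 9: x=6 → posterior Inverse-Gamma(41/6, 1973/32)
obs 10: x=-4 → posterior Inverse-Gamma(22/3, 2997/32)
obs 11: x=-8 → posterior Inverse-Gamma(47/6, 5301/32)
obs 12: x=-5 → posterior Inverse-Gamma(25/3, 6597/32)
obs 13: x=5/2 → posterior Inverse-Gamma(53/6, 6633/32)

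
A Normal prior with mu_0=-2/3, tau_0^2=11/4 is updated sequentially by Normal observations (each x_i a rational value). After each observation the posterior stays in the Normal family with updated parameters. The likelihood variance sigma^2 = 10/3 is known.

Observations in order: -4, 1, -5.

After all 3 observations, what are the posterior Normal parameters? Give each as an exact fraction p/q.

mu_0=-872/417, tau_0^2=110/139

obs 1: x=-4 → posterior Normal(-476/219, 110/73)
obs 2: x=1 → posterior Normal(-377/318, 55/53)
obs 3: x=-5 → posterior Normal(-872/417, 110/139)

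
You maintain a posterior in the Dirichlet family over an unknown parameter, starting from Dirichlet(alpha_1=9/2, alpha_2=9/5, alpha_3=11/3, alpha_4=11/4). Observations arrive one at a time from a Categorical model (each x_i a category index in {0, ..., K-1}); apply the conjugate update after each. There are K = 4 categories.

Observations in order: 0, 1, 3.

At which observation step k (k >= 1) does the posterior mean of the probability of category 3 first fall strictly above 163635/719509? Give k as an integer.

k = 3

obs 1: x=0 → posterior Dirichlet(11/2, 9/5, 11/3, 11/4)
obs 2: x=1 → posterior Dirichlet(11/2, 14/5, 11/3, 11/4)
obs 3: x=3 → posterior Dirichlet(11/2, 14/5, 11/3, 15/4)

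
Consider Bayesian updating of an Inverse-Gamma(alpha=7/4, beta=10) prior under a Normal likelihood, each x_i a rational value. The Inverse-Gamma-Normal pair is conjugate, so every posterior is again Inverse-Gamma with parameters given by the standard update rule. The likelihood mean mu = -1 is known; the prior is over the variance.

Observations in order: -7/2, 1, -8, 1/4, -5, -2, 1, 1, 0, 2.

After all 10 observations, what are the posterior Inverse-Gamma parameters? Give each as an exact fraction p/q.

obs 1: x=-7/2 → posterior Inverse-Gamma(9/4, 105/8)
obs 2: x=1 → posterior Inverse-Gamma(11/4, 121/8)
obs 3: x=-8 → posterior Inverse-Gamma(13/4, 317/8)
obs 4: x=1/4 → posterior Inverse-Gamma(15/4, 1293/32)
obs 5: x=-5 → posterior Inverse-Gamma(17/4, 1549/32)
obs 6: x=-2 → posterior Inverse-Gamma(19/4, 1565/32)
obs 7: x=1 → posterior Inverse-Gamma(21/4, 1629/32)
obs 8: x=1 → posterior Inverse-Gamma(23/4, 1693/32)
obs 9: x=0 → posterior Inverse-Gamma(25/4, 1709/32)
obs 10: x=2 → posterior Inverse-Gamma(27/4, 1853/32)

alpha=27/4, beta=1853/32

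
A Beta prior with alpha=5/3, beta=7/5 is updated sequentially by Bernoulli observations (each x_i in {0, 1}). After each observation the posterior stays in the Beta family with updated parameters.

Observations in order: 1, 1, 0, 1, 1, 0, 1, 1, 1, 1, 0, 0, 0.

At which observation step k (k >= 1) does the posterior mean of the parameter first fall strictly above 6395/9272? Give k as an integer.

k = 2

obs 1: x=1 → posterior Beta(8/3, 7/5)
obs 2: x=1 → posterior Beta(11/3, 7/5)
obs 3: x=0 → posterior Beta(11/3, 12/5)
obs 4: x=1 → posterior Beta(14/3, 12/5)
obs 5: x=1 → posterior Beta(17/3, 12/5)
obs 6: x=0 → posterior Beta(17/3, 17/5)
obs 7: x=1 → posterior Beta(20/3, 17/5)
obs 8: x=1 → posterior Beta(23/3, 17/5)
obs 9: x=1 → posterior Beta(26/3, 17/5)
obs 10: x=1 → posterior Beta(29/3, 17/5)
obs 11: x=0 → posterior Beta(29/3, 22/5)
obs 12: x=0 → posterior Beta(29/3, 27/5)
obs 13: x=0 → posterior Beta(29/3, 32/5)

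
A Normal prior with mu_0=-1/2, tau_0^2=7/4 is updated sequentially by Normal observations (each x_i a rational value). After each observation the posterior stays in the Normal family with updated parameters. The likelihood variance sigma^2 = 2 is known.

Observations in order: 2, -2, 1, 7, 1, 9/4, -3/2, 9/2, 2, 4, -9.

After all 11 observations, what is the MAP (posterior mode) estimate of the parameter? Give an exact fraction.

299/340

obs 1: x=2 → posterior Normal(2/3, 14/15)
obs 2: x=-2 → posterior Normal(-2/11, 7/11)
obs 3: x=1 → posterior Normal(3/29, 14/29)
obs 4: x=7 → posterior Normal(13/9, 7/18)
obs 5: x=1 → posterior Normal(59/43, 14/43)
obs 6: x=9/4 → posterior Normal(299/200, 7/25)
obs 7: x=-3/2 → posterior Normal(257/228, 14/57)
obs 8: x=9/2 → posterior Normal(383/256, 7/32)
obs 9: x=2 → posterior Normal(439/284, 14/71)
obs 10: x=4 → posterior Normal(551/312, 7/39)
obs 11: x=-9 → posterior Normal(299/340, 14/85)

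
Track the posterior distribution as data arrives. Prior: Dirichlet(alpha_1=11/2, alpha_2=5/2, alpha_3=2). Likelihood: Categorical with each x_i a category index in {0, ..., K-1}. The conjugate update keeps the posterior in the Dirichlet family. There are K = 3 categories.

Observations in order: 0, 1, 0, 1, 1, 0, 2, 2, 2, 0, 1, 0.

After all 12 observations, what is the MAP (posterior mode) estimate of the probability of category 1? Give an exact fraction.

obs 1: x=0 → posterior Dirichlet(13/2, 5/2, 2)
obs 2: x=1 → posterior Dirichlet(13/2, 7/2, 2)
obs 3: x=0 → posterior Dirichlet(15/2, 7/2, 2)
obs 4: x=1 → posterior Dirichlet(15/2, 9/2, 2)
obs 5: x=1 → posterior Dirichlet(15/2, 11/2, 2)
obs 6: x=0 → posterior Dirichlet(17/2, 11/2, 2)
obs 7: x=2 → posterior Dirichlet(17/2, 11/2, 3)
obs 8: x=2 → posterior Dirichlet(17/2, 11/2, 4)
obs 9: x=2 → posterior Dirichlet(17/2, 11/2, 5)
obs 10: x=0 → posterior Dirichlet(19/2, 11/2, 5)
obs 11: x=1 → posterior Dirichlet(19/2, 13/2, 5)
obs 12: x=0 → posterior Dirichlet(21/2, 13/2, 5)

11/38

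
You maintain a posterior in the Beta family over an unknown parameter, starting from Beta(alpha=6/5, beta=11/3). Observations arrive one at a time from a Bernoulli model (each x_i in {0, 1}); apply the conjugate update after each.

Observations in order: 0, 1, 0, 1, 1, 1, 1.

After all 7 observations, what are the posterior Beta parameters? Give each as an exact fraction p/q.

obs 1: x=0 → posterior Beta(6/5, 14/3)
obs 2: x=1 → posterior Beta(11/5, 14/3)
obs 3: x=0 → posterior Beta(11/5, 17/3)
obs 4: x=1 → posterior Beta(16/5, 17/3)
obs 5: x=1 → posterior Beta(21/5, 17/3)
obs 6: x=1 → posterior Beta(26/5, 17/3)
obs 7: x=1 → posterior Beta(31/5, 17/3)

alpha=31/5, beta=17/3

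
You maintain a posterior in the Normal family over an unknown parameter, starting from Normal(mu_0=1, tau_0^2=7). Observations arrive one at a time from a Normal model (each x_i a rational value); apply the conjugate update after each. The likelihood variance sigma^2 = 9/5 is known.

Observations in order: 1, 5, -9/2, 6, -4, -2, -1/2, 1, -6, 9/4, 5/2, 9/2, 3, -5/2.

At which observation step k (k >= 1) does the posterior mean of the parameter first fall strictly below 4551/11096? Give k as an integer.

k = 6

obs 1: x=1 → posterior Normal(1, 63/44)
obs 2: x=5 → posterior Normal(219/79, 63/79)
obs 3: x=-9/2 → posterior Normal(41/76, 21/38)
obs 4: x=6 → posterior Normal(543/298, 63/149)
obs 5: x=-4 → posterior Normal(263/368, 63/184)
obs 6: x=-2 → posterior Normal(41/146, 21/73)
obs 7: x=-1/2 → posterior Normal(22/127, 63/254)
obs 8: x=1 → posterior Normal(79/289, 63/289)
obs 9: x=-6 → posterior Normal(-131/324, 7/36)
obs 10: x=9/4 → posterior Normal(-209/1436, 63/359)
obs 11: x=5/2 → posterior Normal(141/1576, 63/394)
obs 12: x=9/2 → posterior Normal(257/572, 21/143)
obs 13: x=3 → posterior Normal(1191/1856, 63/464)
obs 14: x=-5/2 → posterior Normal(841/1996, 63/499)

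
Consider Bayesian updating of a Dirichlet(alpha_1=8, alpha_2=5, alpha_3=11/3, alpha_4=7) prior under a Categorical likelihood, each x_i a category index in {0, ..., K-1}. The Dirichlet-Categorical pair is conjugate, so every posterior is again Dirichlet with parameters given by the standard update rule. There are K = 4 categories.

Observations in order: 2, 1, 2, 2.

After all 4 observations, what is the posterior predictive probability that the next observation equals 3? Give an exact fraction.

21/83

obs 1: x=2 → posterior Dirichlet(8, 5, 14/3, 7)
obs 2: x=1 → posterior Dirichlet(8, 6, 14/3, 7)
obs 3: x=2 → posterior Dirichlet(8, 6, 17/3, 7)
obs 4: x=2 → posterior Dirichlet(8, 6, 20/3, 7)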